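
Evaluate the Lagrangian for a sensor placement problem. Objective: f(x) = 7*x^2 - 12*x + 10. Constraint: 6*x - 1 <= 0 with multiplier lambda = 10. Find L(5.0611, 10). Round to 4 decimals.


Step 1: Evaluate f(x).
f(5.0611) = 7*5.0611^2 - 12*5.0611 + 10 = 128.5699
Step 2: Evaluate g(x).
g(5.0611) = 6*5.0611 - 1 = 29.3666
Step 3: Compute Lagrangian.
L = 128.5699 + 10*29.3666 = 422.2359


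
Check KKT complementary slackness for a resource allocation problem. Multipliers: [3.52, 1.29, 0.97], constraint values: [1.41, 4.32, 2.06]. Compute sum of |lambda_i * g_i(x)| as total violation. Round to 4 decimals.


KKT complementary slackness check:
lambda_1 * g_1 = 3.52 * 1.41 = 4.9632
lambda_2 * g_2 = 1.29 * 4.32 = 5.5728
lambda_3 * g_3 = 0.97 * 2.06 = 1.9982
Total violation = 4.9632 + 5.5728 + 1.9982 = 12.5342


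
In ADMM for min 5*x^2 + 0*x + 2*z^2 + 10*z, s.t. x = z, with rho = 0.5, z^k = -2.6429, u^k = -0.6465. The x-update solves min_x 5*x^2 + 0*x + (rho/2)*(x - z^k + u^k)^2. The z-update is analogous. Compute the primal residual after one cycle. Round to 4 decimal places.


ADMM iteration with rho = 0.5, z^k = -2.6429, u^k = -0.6465
Step 1: x-update.
Minimize 5*x^2 + 0*x + (0.5/2)*(x + 2.6429 - 0.6465)^2
FOC: (2*5 + 0.5)*x = 0 + 0.5*(-2.6429 + 0.6465)
x^{k+1} = -0.0951
Step 2: z-update.
Minimize 2*z^2 + 10*z + (0.5/2)*(-0.0951 - z - 0.6465)^2
FOC: (2*2 + 0.5)*z = -10 + 0.5*(-0.0951 - 0.6465)
z^{k+1} = -2.3046
Step 3: u-update.
u^{k+1} = -0.6465 - 0.0951 + 2.3046 = 1.5631
Step 4: Primal residual = |-0.0951 + 2.3046| = 2.2096


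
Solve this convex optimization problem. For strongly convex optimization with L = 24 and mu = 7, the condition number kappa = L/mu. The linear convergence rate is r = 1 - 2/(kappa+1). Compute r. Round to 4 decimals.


Step 1: Compute the condition number.
kappa = L/mu = 24/7 = 3.4286
Step 2: Compute the convergence rate.
r = 1 - 2/(kappa + 1) = 1 - 2*mu/(L + mu) = (L - mu)/(L + mu) = 17/31 = 0.5484


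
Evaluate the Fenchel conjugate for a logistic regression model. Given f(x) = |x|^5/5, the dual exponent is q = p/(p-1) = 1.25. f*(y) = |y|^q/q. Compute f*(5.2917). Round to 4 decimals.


The conjugate exponent q satisfies 1/p + 1/q = 1.
p = 5, so q = 5/(5 - 1) = 1.25
|y|^q = 5.2917^1.25 = 8.0259
f*(5.2917) = 8.0259 / 1.25 = 6.4207


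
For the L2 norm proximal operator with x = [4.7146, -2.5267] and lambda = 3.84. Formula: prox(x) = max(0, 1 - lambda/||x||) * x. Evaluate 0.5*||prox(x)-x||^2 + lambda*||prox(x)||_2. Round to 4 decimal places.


Step 1: Compute ||x||.
||x|| = 5.349
Step 2: Compute scaling factor.
scale = max(0, 1 - 3.84/5.349) = 0.2821
Step 3: prox(x) = [1.33, -0.7128]
||prox(x)|| = 1.509
Step 4: Proximal objective.
0.5*||prox-x||^2 = 7.3728
lambda*||prox|| = 5.7946
Total = 13.1673


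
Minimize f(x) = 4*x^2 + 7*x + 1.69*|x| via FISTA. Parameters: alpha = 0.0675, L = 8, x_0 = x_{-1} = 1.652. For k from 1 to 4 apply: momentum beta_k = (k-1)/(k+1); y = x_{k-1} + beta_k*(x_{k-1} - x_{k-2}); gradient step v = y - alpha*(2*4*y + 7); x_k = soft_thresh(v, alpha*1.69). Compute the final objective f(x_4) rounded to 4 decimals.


FISTA on f(x) = 4*x^2 + 7*x + 1.69*|x|
L = 8, alpha = 0.0675
Iteration 1: beta = 0.0, y = 1.652 + 0.0*(1.652 - 1.652) = 1.652
  grad(y) = 20.216, v = y - alpha*grad = 0.2874
  prox(v) = soft_thresh(0.2874, 0.1141) = 0.1733
Iteration 2: beta = 0.3333, y = 0.1733 + 0.3333*(0.1733 - 1.652) = -0.3195
  grad(y) = 4.4437, v = y - alpha*grad = -0.6195
  prox(v) = soft_thresh(-0.6195, 0.1141) = -0.5054
Iteration 3: beta = 0.5, y = -0.5054 + 0.5*(-0.5054 - 0.1733) = -0.8448
  grad(y) = 0.2417, v = y - alpha*grad = -0.8611
  prox(v) = soft_thresh(-0.8611, 0.1141) = -0.747
Iteration 4: beta = 0.6, y = -0.747 + 0.6*(-0.747 + 0.5054) = -0.892
  grad(y) = -0.136, v = y - alpha*grad = -0.8828
  prox(v) = soft_thresh(-0.8828, 0.1141) = -0.7687
f(x_4) = 4*(-0.7687)^2 + 7*(-0.7687) + 1.69*|-0.7687| = -1.7182


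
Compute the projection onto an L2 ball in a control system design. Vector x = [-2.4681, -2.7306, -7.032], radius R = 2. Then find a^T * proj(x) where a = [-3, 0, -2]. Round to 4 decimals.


Step 1: Compute ||x|| (intermediates to 6 decimals).
||x|| = sqrt((-2.4681)^2 + (-2.7306)^2 + (-7.032)^2) = 7.937047
Step 2: Project.
Since ||x|| > R, scale = R/||x|| = 2/7.937047 = 0.251983, proj(x) = scale * x
proj(x) = [-0.621919, -0.688065, -1.771944]
Step 3: Dot product.
a^T * proj(x) = -3*(-0.621919) + 0*(-0.688065) - 2*(-1.771944) = 5.4096


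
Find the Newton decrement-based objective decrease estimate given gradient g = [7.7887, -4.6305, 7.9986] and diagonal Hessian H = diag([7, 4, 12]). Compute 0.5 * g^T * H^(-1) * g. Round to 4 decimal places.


Step 1: H is diagonal, so H^(-1) * g = [1.1127, -1.1576, 0.6666].
Step 2: g^T H^(-1) g = sum_i g_i^2 / H_ii
  = (7.7887)^2/7 + (-4.6305)^2/4 + (7.9986)^2/12
  = 8.6663 + 5.3604 + 5.3315 = 19.3581
Step 3: Objective decrease = 0.5 * g^T H^(-1) g = 9.6791


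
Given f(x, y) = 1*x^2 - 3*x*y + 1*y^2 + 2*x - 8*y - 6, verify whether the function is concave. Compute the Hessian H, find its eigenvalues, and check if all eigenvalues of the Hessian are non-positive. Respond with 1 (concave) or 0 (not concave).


The Hessian of f(x,y) = 1*x^2 - 3*x*y + 1*y^2 + 2*x - 8*y - 6 is:
H = [[2, -3], [-3, 2]]
Trace = 2 + 2 = 4
Determinant = 2*2 - (-3)^2 = -5
Discriminant = (4)^2 - 4*-5 = 36.0
Eigenvalues: lambda_1 = -1.0, lambda_2 = 5.0
The function is not concave.

0


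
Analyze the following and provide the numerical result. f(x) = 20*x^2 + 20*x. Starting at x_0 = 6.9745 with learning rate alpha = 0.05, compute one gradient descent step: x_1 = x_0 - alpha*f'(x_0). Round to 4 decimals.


We compute the gradient at x_0 and apply the update.
f'(x) = 40*x + 20
f'(6.9745) = 40*6.9745 + 20 = 298.98
x_1 = 6.9745 - 0.05*298.98 = -7.9745


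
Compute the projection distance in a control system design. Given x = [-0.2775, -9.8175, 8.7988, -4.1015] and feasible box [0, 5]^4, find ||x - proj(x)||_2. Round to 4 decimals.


Project each component onto [0, 5].
clip(-0.2775) = 0.0, clip(-9.8175) = 0.0, clip(8.7988) = 5.0, clip(-4.1015) = 0.0
Projection = [0.0, 0.0, 5.0, 0.0]
Squared diffs: [0.077, 96.3833, 14.4309, 16.8223]
Distance = sqrt(127.7135) = 11.301


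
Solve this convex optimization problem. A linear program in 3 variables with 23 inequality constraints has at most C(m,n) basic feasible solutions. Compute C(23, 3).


Each vertex corresponds to some choice of n active constraints out of m, so the number of vertices is at most C(m, n) = m! / (n!(m-n)!).
m = 23, n = 3
Numerator: 23 * 22 * 21
Denominator: 3! = 6
C(23, 3) = 1771


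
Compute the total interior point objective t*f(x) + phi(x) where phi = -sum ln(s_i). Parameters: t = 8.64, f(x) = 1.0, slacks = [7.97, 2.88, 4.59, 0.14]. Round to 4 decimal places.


Step 1: Compute log-barrier.
ln values: [2.0757, 1.0578, 1.5239, -1.9661]
phi = -(2.0757 + 1.0578 + 1.5239 - 1.9661) = -2.6912
Step 2: Compute augmented objective.
t*f(x) = 8.64*1.0 = 8.64
Total = 8.64 - 2.6912 = 5.9488


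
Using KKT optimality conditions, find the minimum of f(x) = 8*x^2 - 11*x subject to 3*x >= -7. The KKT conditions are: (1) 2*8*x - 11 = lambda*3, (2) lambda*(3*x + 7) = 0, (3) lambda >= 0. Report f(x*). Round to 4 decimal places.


Step 1: Try lambda = 0 (constraint inactive).
Stationarity: 2*8*x - 11 = 0
x* = 11/(2*8) = 0.6875
Check constraint: 3*0.6875 = 2.0625 >= -7 -- satisfied.
Step 2: Compute optimal value.
f(x*) = 8*0.6875^2 - 11*0.6875 = -3.7813


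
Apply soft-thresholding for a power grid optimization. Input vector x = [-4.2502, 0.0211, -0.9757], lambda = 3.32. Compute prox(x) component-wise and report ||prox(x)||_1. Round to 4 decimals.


Soft-thresholding with lambda = 3.32:
prox(-4.2502) = sign(-4.2502)*max(|-4.2502| - 3.32, 0) = -0.9302
prox(0.0211) = sign(0.0211)*max(|0.0211| - 3.32, 0) = 0.0
prox(-0.9757) = sign(-0.9757)*max(|-0.9757| - 3.32, 0) = 0.0
prox(x) = [-0.9302, 0.0, 0.0]
||prox(x)||_1 = 0.9302 + 0.0 + 0.0 = 0.9302


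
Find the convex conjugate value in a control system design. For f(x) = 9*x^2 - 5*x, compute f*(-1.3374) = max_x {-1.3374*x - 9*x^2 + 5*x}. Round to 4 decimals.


f*(y) = sup_x {y*x - a*x^2 - b*x} = sup_x {(y-b)*x - a*x^2}
FOC: (y - b) - 2a*x = 0 => x* = (y - b)/(2a)
x* = (-1.3374 + 5)/(2*9) = 0.2035
f*(-1.3374) = (y-b)^2/(4a) = (-1.3374 + 5)^2/(4*9)
= 13.4146/36 = 0.3726


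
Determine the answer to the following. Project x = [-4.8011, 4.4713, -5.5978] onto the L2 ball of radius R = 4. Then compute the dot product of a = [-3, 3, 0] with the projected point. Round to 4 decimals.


Step 1: Compute ||x|| (intermediates to 6 decimals).
||x|| = sqrt((-4.8011)^2 + 4.4713^2 + (-5.5978)^2) = 8.624294
Step 2: Project.
Since ||x|| > R, scale = R/||x|| = 4/8.624294 = 0.463806, proj(x) = scale * x
proj(x) = [-2.226779, 2.073816, -2.596293]
Step 3: Dot product.
a^T * proj(x) = -3*(-2.226779) + 3*2.073816 + 0*(-2.596293) = 12.9018


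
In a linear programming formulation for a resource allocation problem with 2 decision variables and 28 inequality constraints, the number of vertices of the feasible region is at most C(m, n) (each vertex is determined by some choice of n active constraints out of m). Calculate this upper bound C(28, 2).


Each vertex corresponds to some choice of n active constraints out of m, so the number of vertices is at most C(m, n) = m! / (n!(m-n)!).
m = 28, n = 2
Numerator: 28 * 27
Denominator: 2! = 2
C(28, 2) = 378


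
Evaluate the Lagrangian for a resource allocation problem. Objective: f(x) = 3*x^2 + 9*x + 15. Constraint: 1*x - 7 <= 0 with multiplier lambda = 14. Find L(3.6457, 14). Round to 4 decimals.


Step 1: Evaluate f(x).
f(3.6457) = 3*3.6457^2 + 9*3.6457 + 15 = 87.6847
Step 2: Evaluate g(x).
g(3.6457) = 1*3.6457 - 7 = -3.3543
Step 3: Compute Lagrangian.
L = 87.6847 + 14*-3.3543 = 40.7245


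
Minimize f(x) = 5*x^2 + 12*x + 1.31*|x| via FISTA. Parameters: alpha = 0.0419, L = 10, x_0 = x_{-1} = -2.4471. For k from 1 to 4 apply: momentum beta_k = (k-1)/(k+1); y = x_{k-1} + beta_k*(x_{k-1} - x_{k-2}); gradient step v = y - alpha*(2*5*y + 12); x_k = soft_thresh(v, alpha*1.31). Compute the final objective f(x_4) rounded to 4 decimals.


FISTA on f(x) = 5*x^2 + 12*x + 1.31*|x|
L = 10, alpha = 0.0419
Iteration 1: beta = 0.0, y = -2.4471 + 0.0*(-2.4471 + 2.4471) = -2.4471
  grad(y) = -12.471, v = y - alpha*grad = -1.9246
  prox(v) = soft_thresh(-1.9246, 0.0549) = -1.8697
Iteration 2: beta = 0.3333, y = -1.8697 + 0.3333*(-1.8697 + 2.4471) = -1.6772
  grad(y) = -4.772, v = y - alpha*grad = -1.4773
  prox(v) = soft_thresh(-1.4773, 0.0549) = -1.4224
Iteration 3: beta = 0.5, y = -1.4224 + 0.5*(-1.4224 + 1.8697) = -1.1987
  grad(y) = 0.0129, v = y - alpha*grad = -1.1993
  prox(v) = soft_thresh(-1.1993, 0.0549) = -1.1444
Iteration 4: beta = 0.6, y = -1.1444 + 0.6*(-1.1444 + 1.4224) = -0.9776
  grad(y) = 2.2244, v = y - alpha*grad = -1.0708
  prox(v) = soft_thresh(-1.0708, 0.0549) = -1.0159
f(x_4) = 5*(-1.0159)^2 + 12*(-1.0159) + 1.31*|-1.0159| = -5.6997


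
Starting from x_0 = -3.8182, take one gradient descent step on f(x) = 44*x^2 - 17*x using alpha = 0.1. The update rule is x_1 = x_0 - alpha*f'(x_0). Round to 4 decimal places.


We compute the gradient at x_0 and apply the update.
f'(x) = 88*x - 17
f'(-3.8182) = 88*-3.8182 - 17 = -353.0016
x_1 = -3.8182 - 0.1*-353.0016 = 31.482


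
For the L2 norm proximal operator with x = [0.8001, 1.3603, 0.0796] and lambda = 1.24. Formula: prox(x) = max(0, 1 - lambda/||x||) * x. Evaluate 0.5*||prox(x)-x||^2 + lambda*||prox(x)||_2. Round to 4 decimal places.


Step 1: Compute ||x||.
||x|| = 1.5802
Step 2: Compute scaling factor.
scale = max(0, 1 - 1.24/1.5802) = 0.2153
Step 3: prox(x) = [0.1722, 0.2928, 0.0171]
||prox(x)|| = 0.3402
Step 4: Proximal objective.
0.5*||prox-x||^2 = 0.7688
lambda*||prox|| = 0.4218
Total = 1.1906


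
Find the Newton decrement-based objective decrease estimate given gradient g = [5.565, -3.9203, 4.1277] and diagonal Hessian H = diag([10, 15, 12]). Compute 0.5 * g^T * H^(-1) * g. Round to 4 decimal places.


Step 1: H is diagonal, so H^(-1) * g = [0.5565, -0.2614, 0.344].
Step 2: g^T H^(-1) g = sum_i g_i^2 / H_ii
  = (5.565)^2/10 + (-3.9203)^2/15 + (4.1277)^2/12
  = 3.0969 + 1.0246 + 1.4198 = 5.5413
Step 3: Objective decrease = 0.5 * g^T H^(-1) g = 2.7707


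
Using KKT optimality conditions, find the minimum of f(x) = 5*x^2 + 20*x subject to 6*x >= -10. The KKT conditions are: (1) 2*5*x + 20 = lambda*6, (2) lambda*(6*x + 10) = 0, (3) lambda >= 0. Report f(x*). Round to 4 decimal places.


Step 1: Try lambda = 0 (constraint inactive).
x_unc = -20/(2*5) = -2.0
Check: 6*-2.0 = -12.0 < -10 -- violated!
Step 2: Constraint must be active: 6*x = -10
x* = -10/6 = -5/3 = -1.6667 (rounded; the exact value -5/3 is used below)
lambda = (2*5*(-5/3) + 20)/6 = 0.5556
Step 3: Compute optimal value.
f(x*) = 5*(-5/3)^2 + 20*(-5/3) = -19.4444


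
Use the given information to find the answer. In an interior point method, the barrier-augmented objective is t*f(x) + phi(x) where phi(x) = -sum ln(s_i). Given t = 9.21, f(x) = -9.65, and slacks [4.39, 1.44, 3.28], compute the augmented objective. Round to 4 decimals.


Step 1: Compute log-barrier.
ln values: [1.4793, 0.3646, 1.1878]
phi = -(1.4793 + 0.3646 + 1.1878) = -3.0318
Step 2: Compute augmented objective.
t*f(x) = 9.21*-9.65 = -88.8765
Total = -88.8765 - 3.0318 = -91.9083


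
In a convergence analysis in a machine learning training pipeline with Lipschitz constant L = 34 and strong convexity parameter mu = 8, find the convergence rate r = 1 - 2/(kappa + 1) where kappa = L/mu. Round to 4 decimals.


Step 1: Compute the condition number.
kappa = L/mu = 34/8 = 4.25
Step 2: Compute the convergence rate.
r = 1 - 2/(kappa + 1) = 1 - 2*mu/(L + mu) = (L - mu)/(L + mu) = 26/42 = 0.619


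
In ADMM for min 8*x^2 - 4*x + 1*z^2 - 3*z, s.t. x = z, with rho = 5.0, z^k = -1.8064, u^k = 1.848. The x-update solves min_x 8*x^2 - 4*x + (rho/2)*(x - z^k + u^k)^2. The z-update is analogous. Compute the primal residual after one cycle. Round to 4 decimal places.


ADMM iteration with rho = 5.0, z^k = -1.8064, u^k = 1.848
Step 1: x-update.
Minimize 8*x^2 - 4*x + (5.0/2)*(x + 1.8064 + 1.848)^2
FOC: (2*8 + 5.0)*x = 4 + 5.0*(-1.8064 - 1.848)
x^{k+1} = -0.6796
Step 2: z-update.
Minimize 1*z^2 - 3*z + (5.0/2)*(-0.6796 - z + 1.848)^2
FOC: (2*1 + 5.0)*z = 3 + 5.0*(-0.6796 + 1.848)
z^{k+1} = 1.2631
Step 3: u-update.
u^{k+1} = 1.848 - 0.6796 - 1.2631 = -0.0947
Step 4: Primal residual = |-0.6796 - 1.2631| = 1.9427


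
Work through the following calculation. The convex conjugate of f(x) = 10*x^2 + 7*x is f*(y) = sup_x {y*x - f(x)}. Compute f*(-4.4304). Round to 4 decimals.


f*(y) = sup_x {y*x - a*x^2 - b*x} = sup_x {(y-b)*x - a*x^2}
FOC: (y - b) - 2a*x = 0 => x* = (y - b)/(2a)
x* = (-4.4304 - 7)/(2*10) = -0.5715
f*(-4.4304) = (y-b)^2/(4a) = (-4.4304 - 7)^2/(4*10)
= 130.654/40 = 3.2664


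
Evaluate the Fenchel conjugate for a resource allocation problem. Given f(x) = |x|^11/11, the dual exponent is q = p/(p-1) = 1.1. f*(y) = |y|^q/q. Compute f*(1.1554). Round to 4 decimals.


The conjugate exponent q satisfies 1/p + 1/q = 1.
p = 11, so q = 11/(11 - 1) = 1.1
|y|^q = 1.1554^1.1 = 1.1722
f*(1.1554) = 1.1722 / 1.1 = 1.0656


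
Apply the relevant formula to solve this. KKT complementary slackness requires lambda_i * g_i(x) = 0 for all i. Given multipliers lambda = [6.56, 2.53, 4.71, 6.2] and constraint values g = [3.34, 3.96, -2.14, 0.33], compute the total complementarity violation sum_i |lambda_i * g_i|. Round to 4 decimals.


KKT complementary slackness check:
lambda_1 * g_1 = 6.56 * 3.34 = 21.9104
lambda_2 * g_2 = 2.53 * 3.96 = 10.0188
lambda_3 * g_3 = 4.71 * -2.14 = -10.0794
lambda_4 * g_4 = 6.2 * 0.33 = 2.046
Total violation = 21.9104 + 10.0188 + 10.0794 + 2.046 = 44.0546


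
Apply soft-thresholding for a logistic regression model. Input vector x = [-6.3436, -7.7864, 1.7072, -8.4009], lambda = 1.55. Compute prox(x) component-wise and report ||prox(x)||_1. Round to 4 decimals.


Soft-thresholding with lambda = 1.55:
prox(-6.3436) = sign(-6.3436)*max(|-6.3436| - 1.55, 0) = -4.7936
prox(-7.7864) = sign(-7.7864)*max(|-7.7864| - 1.55, 0) = -6.2364
prox(1.7072) = sign(1.7072)*max(|1.7072| - 1.55, 0) = 0.1572
prox(-8.4009) = sign(-8.4009)*max(|-8.4009| - 1.55, 0) = -6.8509
prox(x) = [-4.7936, -6.2364, 0.1572, -6.8509]
||prox(x)||_1 = 4.7936 + 6.2364 + 0.1572 + 6.8509 = 18.0381


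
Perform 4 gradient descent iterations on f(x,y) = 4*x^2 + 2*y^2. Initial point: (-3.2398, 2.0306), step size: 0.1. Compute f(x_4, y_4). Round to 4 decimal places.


Gradient descent on f(x,y) = 4*x^2 + 2*y^2.
Starting point: (-3.2398, 2.0306), alpha = 0.1
Step 1: grad_x = 2*4*-3.2398 = -25.9184, grad_y = 2*2*2.0306 = 8.1224
  x_1 = -3.2398 - 0.1*-25.9184 = -0.648
  y_1 = 2.0306 - 0.1*8.1224 = 1.2184
Step 2: grad_x = 2*4*-0.648 = -5.1837, grad_y = 2*2*1.2184 = 4.8734
  x_2 = -0.648 - 0.1*-5.1837 = -0.1296
  y_2 = 1.2184 - 0.1*4.8734 = 0.731
Step 3: grad_x = 2*4*-0.1296 = -1.0367, grad_y = 2*2*0.731 = 2.9241
  x_3 = -0.1296 - 0.1*-1.0367 = -0.0259
  y_3 = 0.731 - 0.1*2.9241 = 0.4386
Step 4: grad_x = 2*4*-0.0259 = -0.2073, grad_y = 2*2*0.4386 = 1.7544
  x_4 = -0.0259 - 0.1*-0.2073 = -0.0052
  y_4 = 0.4386 - 0.1*1.7544 = 0.2632
f(-0.0052, 0.2632) = 4*(-0.0052)^2 + 2*0.2632^2 = 0.1386


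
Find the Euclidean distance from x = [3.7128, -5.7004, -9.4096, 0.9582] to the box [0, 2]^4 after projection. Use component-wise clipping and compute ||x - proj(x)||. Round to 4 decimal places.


Project each component onto [0, 2].
clip(3.7128) = 2.0, clip(-5.7004) = 0.0, clip(-9.4096) = 0.0, clip(0.9582) = 0.9582
Projection = [2.0, 0.0, 0.0, 0.9582]
Squared diffs: [2.9337, 32.4946, 88.5406, 0.0]
Distance = sqrt(123.9689) = 11.1341


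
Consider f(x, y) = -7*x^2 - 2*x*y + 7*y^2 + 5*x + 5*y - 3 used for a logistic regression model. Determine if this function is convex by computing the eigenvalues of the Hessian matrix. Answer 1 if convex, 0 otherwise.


The Hessian of f(x,y) = -7*x^2 - 2*x*y + 7*y^2 + 5*x + 5*y - 3 is:
H = [[-14, -2], [-2, 14]]
Trace = -14 + 14 = 0
Determinant = -14*14 - (-2)^2 = -200
Discriminant = (0)^2 - 4*-200 = 800.0
Eigenvalues: lambda_1 = -14.1421, lambda_2 = 14.1421
The function is not convex.

0


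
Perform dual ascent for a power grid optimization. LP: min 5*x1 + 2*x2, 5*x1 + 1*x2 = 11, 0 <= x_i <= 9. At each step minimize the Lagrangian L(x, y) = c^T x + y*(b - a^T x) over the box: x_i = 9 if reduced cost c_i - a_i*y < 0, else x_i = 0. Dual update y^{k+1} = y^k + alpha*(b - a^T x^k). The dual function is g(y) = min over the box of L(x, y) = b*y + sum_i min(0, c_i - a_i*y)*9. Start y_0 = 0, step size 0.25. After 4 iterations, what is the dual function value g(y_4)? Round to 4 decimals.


Dual ascent for LP: min 5*x1 + 2*x2, 5*x1 + 1*x2 = 11, 0 <= x_i <= 9
Step 1: y^k = 0.0, reduced costs: (5.0, 2.0)
  x^k = (0.0, 0.0), subgradient = b - a^T x = 11.0
  y^{k+1} = 0.0 + 0.25*11.0 = 2.75
Step 2: y^k = 2.75, reduced costs: (-8.75, -0.75)
  x^k = (9.0, 9.0), subgradient = b - a^T x = -43.0
  y^{k+1} = 2.75 + 0.25*-43.0 = -8.0
Step 3: y^k = -8.0, reduced costs: (45.0, 10.0)
  x^k = (0.0, 0.0), subgradient = b - a^T x = 11.0
  y^{k+1} = -8.0 + 0.25*11.0 = -5.25
Step 4: y^k = -5.25, reduced costs: (31.25, 7.25)
  x^k = (0.0, 0.0), subgradient = b - a^T x = 11.0
  y^{k+1} = -5.25 + 0.25*11.0 = -2.5
Dual objective at y_4 = -2.5: reduced costs (17.5, 4.5), box minimizer x = (0.0, 0.0)
g(y_4) = b*y + (c1 - a1*y)*x1 + (c2 - a2*y)*x2 = 11*(-2.5) + 17.5*0.0 + 4.5*0.0 = -27.5 + 0.0 + 0.0 = -27.5


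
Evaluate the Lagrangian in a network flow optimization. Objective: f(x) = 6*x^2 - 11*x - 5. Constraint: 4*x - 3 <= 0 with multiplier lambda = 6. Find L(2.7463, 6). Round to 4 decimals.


Step 1: Evaluate f(x).
f(2.7463) = 6*2.7463^2 - 11*2.7463 - 5 = 10.0437
Step 2: Evaluate g(x).
g(2.7463) = 4*2.7463 - 3 = 7.9852
Step 3: Compute Lagrangian.
L = 10.0437 + 6*7.9852 = 57.9549


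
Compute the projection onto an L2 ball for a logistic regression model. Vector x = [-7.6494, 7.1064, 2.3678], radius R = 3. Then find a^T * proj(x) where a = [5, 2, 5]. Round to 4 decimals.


Step 1: Compute ||x|| (intermediates to 6 decimals).
||x|| = sqrt((-7.6494)^2 + 7.1064^2 + 2.3678^2) = 10.706107
Step 2: Project.
Since ||x|| > R, scale = R/||x|| = 3/10.706107 = 0.280214, proj(x) = scale * x
proj(x) = [-2.143469, 1.991313, 0.663491]
Step 3: Dot product.
a^T * proj(x) = 5*(-2.143469) + 2*1.991313 + 5*0.663491 = -3.4173


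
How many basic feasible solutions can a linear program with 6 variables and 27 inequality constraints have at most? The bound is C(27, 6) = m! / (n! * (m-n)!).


Each vertex corresponds to some choice of n active constraints out of m, so the number of vertices is at most C(m, n) = m! / (n!(m-n)!).
m = 27, n = 6
Numerator: 27 * 26 * 25 * 24 * 23 * 22
Denominator: 6! = 720
C(27, 6) = 296010


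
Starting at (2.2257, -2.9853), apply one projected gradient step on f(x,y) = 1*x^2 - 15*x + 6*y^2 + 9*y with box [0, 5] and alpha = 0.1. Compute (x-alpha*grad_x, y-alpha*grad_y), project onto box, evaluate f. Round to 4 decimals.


Step 1: Compute gradient at (2.2257, -2.9853).
grad_x = 2*1*2.2257 - 15 = -10.5486
grad_y = 2*6*-2.9853 + 9 = -26.8236
Step 2: Gradient step.
x_raw = 2.2257 - 0.1*-10.5486 = 3.2806
y_raw = -2.9853 - 0.1*-26.8236 = -0.3029
Step 3: Project onto [0, 5].
x_proj = clip(3.2806) = 3.2806
y_proj = clip(-0.3029) = 0.0
Step 4: Evaluate f.
f(3.2806, 0.0) = -38.4463


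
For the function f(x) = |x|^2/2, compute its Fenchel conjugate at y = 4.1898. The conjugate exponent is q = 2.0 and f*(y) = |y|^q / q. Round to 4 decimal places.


The conjugate exponent q satisfies 1/p + 1/q = 1.
p = 2, so q = 2/(2 - 1) = 2.0
|y|^q = 4.1898^2.0 = 17.5544
f*(4.1898) = 17.5544 / 2.0 = 8.7772


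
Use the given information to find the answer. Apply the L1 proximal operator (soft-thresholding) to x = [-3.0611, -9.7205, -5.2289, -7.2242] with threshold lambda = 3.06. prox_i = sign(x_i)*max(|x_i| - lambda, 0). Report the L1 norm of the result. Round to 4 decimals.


Soft-thresholding with lambda = 3.06:
prox(-3.0611) = sign(-3.0611)*max(|-3.0611| - 3.06, 0) = -0.0011
prox(-9.7205) = sign(-9.7205)*max(|-9.7205| - 3.06, 0) = -6.6605
prox(-5.2289) = sign(-5.2289)*max(|-5.2289| - 3.06, 0) = -2.1689
prox(-7.2242) = sign(-7.2242)*max(|-7.2242| - 3.06, 0) = -4.1642
prox(x) = [-0.0011, -6.6605, -2.1689, -4.1642]
||prox(x)||_1 = 0.0011 + 6.6605 + 2.1689 + 4.1642 = 12.9947


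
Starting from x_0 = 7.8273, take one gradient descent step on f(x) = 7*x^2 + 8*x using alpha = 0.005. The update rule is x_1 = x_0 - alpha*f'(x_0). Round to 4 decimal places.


We compute the gradient at x_0 and apply the update.
f'(x) = 14*x + 8
f'(7.8273) = 14*7.8273 + 8 = 117.5822
x_1 = 7.8273 - 0.005*117.5822 = 7.2394


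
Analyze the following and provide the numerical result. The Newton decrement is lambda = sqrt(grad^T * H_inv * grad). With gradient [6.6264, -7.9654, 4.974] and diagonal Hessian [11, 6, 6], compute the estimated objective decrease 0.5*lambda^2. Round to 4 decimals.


Step 1: H is diagonal, so H^(-1) * g = [0.6024, -1.3276, 0.829].
Step 2: g^T H^(-1) g = sum_i g_i^2 / H_ii
  = (6.6264)^2/11 + (-7.9654)^2/6 + (4.974)^2/6
  = 3.9917 + 10.5746 + 4.1234 = 18.6898
Step 3: Objective decrease = 0.5 * g^T H^(-1) g = 9.3449


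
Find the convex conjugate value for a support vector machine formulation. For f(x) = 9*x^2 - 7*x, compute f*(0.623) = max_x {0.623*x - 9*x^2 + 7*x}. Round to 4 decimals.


f*(y) = sup_x {y*x - a*x^2 - b*x} = sup_x {(y-b)*x - a*x^2}
FOC: (y - b) - 2a*x = 0 => x* = (y - b)/(2a)
x* = (0.623 + 7)/(2*9) = 0.4235
f*(0.623) = (y-b)^2/(4a) = (0.623 + 7)^2/(4*9)
= 58.1101/36 = 1.6142


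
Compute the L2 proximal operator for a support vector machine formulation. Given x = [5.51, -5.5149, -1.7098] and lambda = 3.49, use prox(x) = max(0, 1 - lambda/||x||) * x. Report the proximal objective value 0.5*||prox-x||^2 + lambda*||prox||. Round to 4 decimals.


Step 1: Compute ||x||.
||x|| = 7.9811
Step 2: Compute scaling factor.
scale = max(0, 1 - 3.49/7.9811) = 0.5627
Step 3: prox(x) = [3.1006, -3.1033, -0.9621]
||prox(x)|| = 4.4911
Step 4: Proximal objective.
0.5*||prox-x||^2 = 6.0901
lambda*||prox|| = 15.6739
Total = 21.7639


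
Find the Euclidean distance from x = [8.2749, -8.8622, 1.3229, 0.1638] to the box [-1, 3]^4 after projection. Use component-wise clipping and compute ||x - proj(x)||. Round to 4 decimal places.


Project each component onto [-1, 3].
clip(8.2749) = 3.0, clip(-8.8622) = -1.0, clip(1.3229) = 1.3229, clip(0.1638) = 0.1638
Projection = [3.0, -1.0, 1.3229, 0.1638]
Squared diffs: [27.8246, 61.8142, 0.0, 0.0]
Distance = sqrt(89.6388) = 9.4678


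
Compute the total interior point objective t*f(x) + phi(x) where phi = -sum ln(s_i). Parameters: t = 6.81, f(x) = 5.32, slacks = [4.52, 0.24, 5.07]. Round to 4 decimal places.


Step 1: Compute log-barrier.
ln values: [1.5085, -1.4271, 1.6233]
phi = -(1.5085 - 1.4271 + 1.6233) = -1.7047
Step 2: Compute augmented objective.
t*f(x) = 6.81*5.32 = 36.2292
Total = 36.2292 - 1.7047 = 34.5245


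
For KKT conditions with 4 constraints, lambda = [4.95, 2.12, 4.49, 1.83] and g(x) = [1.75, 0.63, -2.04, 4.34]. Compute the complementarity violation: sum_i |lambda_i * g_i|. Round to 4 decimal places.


KKT complementary slackness check:
lambda_1 * g_1 = 4.95 * 1.75 = 8.6625
lambda_2 * g_2 = 2.12 * 0.63 = 1.3356
lambda_3 * g_3 = 4.49 * -2.04 = -9.1596
lambda_4 * g_4 = 1.83 * 4.34 = 7.9422
Total violation = 8.6625 + 1.3356 + 9.1596 + 7.9422 = 27.0999


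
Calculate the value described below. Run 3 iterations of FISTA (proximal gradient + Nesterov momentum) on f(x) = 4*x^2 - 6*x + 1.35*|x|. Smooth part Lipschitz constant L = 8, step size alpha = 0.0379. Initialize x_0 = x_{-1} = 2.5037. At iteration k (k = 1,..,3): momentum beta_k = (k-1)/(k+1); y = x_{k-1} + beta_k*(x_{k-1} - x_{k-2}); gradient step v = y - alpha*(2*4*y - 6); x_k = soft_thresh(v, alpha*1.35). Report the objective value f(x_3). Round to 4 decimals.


FISTA on f(x) = 4*x^2 - 6*x + 1.35*|x|
L = 8, alpha = 0.0379
Iteration 1: beta = 0.0, y = 2.5037 + 0.0*(2.5037 - 2.5037) = 2.5037
  grad(y) = 14.0296, v = y - alpha*grad = 1.972
  prox(v) = soft_thresh(1.972, 0.0512) = 1.9208
Iteration 2: beta = 0.3333, y = 1.9208 + 0.3333*(1.9208 - 2.5037) = 1.7265
  grad(y) = 7.8121, v = y - alpha*grad = 1.4304
  prox(v) = soft_thresh(1.4304, 0.0512) = 1.3793
Iteration 3: beta = 0.5, y = 1.3793 + 0.5*(1.3793 - 1.9208) = 1.1085
  grad(y) = 2.868, v = y - alpha*grad = 0.9998
  prox(v) = soft_thresh(0.9998, 0.0512) = 0.9486
f(x_3) = 4*0.9486^2 - 6*0.9486 + 1.35*|0.9486| = -0.8115


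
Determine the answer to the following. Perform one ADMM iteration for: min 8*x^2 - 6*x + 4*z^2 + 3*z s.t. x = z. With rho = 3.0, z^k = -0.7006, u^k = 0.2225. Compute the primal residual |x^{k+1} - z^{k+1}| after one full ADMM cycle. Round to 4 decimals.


ADMM iteration with rho = 3.0, z^k = -0.7006, u^k = 0.2225
Step 1: x-update.
Minimize 8*x^2 - 6*x + (3.0/2)*(x + 0.7006 + 0.2225)^2
FOC: (2*8 + 3.0)*x = 6 + 3.0*(-0.7006 - 0.2225)
x^{k+1} = 0.17
Step 2: z-update.
Minimize 4*z^2 + 3*z + (3.0/2)*(0.17 - z + 0.2225)^2
FOC: (2*4 + 3.0)*z = -3 + 3.0*(0.17 + 0.2225)
z^{k+1} = -0.1657
Step 3: u-update.
u^{k+1} = 0.2225 + 0.17 + 0.1657 = 0.5582
Step 4: Primal residual = |0.17 + 0.1657| = 0.3357


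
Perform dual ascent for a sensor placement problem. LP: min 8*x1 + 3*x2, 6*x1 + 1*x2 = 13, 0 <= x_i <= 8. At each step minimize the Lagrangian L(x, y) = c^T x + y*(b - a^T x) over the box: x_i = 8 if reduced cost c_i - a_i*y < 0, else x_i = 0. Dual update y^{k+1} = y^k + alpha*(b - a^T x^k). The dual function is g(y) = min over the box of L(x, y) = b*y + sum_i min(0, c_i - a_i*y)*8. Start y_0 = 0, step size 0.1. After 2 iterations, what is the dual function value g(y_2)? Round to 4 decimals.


Dual ascent for LP: min 8*x1 + 3*x2, 6*x1 + 1*x2 = 13, 0 <= x_i <= 8
Step 1: y^k = 0.0, reduced costs: (8.0, 3.0)
  x^k = (0.0, 0.0), subgradient = b - a^T x = 13.0
  y^{k+1} = 0.0 + 0.1*13.0 = 1.3
Step 2: y^k = 1.3, reduced costs: (0.2, 1.7)
  x^k = (0.0, 0.0), subgradient = b - a^T x = 13.0
  y^{k+1} = 1.3 + 0.1*13.0 = 2.6
Dual objective at y_2 = 2.6: reduced costs (-7.6, 0.4), box minimizer x = (8.0, 0.0)
g(y_2) = b*y + (c1 - a1*y)*x1 + (c2 - a2*y)*x2 = 13*2.6 + (-7.6)*8.0 + 0.4*0.0 = 33.8 - 60.8 + 0.0 = -27.0


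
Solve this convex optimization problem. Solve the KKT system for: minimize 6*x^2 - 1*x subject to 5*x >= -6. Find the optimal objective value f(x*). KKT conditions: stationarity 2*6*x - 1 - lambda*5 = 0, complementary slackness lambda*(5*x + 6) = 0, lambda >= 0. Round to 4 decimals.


Step 1: Try lambda = 0 (constraint inactive).
Stationarity: 2*6*x - 1 = 0
x* = 1/(2*6) = 1/12 = 0.0833 (rounded; the exact value 1/12 is used below)
Check constraint: 5*0.0833 = 0.4165 >= -6 -- satisfied.
Step 2: Compute optimal value.
f(x*) = 6*(1/12)^2 - 1*(1/12) = -0.0417


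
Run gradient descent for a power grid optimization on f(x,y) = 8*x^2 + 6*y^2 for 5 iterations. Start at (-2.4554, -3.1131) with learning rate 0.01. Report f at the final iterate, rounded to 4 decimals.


Gradient descent on f(x,y) = 8*x^2 + 6*y^2.
Starting point: (-2.4554, -3.1131), alpha = 0.01
Step 1: grad_x = 2*8*-2.4554 = -39.2864, grad_y = 2*6*-3.1131 = -37.3572
  x_1 = -2.4554 - 0.01*-39.2864 = -2.0625
  y_1 = -3.1131 - 0.01*-37.3572 = -2.7395
Step 2: grad_x = 2*8*-2.0625 = -33.0006, grad_y = 2*6*-2.7395 = -32.8743
  x_2 = -2.0625 - 0.01*-33.0006 = -1.7325
  y_2 = -2.7395 - 0.01*-32.8743 = -2.4108
Step 3: grad_x = 2*8*-1.7325 = -27.7205, grad_y = 2*6*-2.4108 = -28.9294
  x_3 = -1.7325 - 0.01*-27.7205 = -1.4553
  y_3 = -2.4108 - 0.01*-28.9294 = -2.1215
Step 4: grad_x = 2*8*-1.4553 = -23.2852, grad_y = 2*6*-2.1215 = -25.4579
  x_4 = -1.4553 - 0.01*-23.2852 = -1.2225
  y_4 = -2.1215 - 0.01*-25.4579 = -1.8669
Step 5: grad_x = 2*8*-1.2225 = -19.5596, grad_y = 2*6*-1.8669 = -22.4029
  x_5 = -1.2225 - 0.01*-19.5596 = -1.0269
  y_5 = -1.8669 - 0.01*-22.4029 = -1.6429
f(-1.0269, -1.6429) = 8*(-1.0269)^2 + 6*(-1.6429)^2 = 24.6302


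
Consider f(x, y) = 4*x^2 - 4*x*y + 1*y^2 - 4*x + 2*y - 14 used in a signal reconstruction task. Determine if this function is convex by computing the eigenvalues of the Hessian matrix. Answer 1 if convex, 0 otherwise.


The Hessian of f(x,y) = 4*x^2 - 4*x*y + 1*y^2 - 4*x + 2*y - 14 is:
H = [[8, -4], [-4, 2]]
Trace = 8 + 2 = 10
Determinant = 8*2 - (-4)^2 = 0
Discriminant = (10)^2 - 4*0 = 100.0
Eigenvalues: lambda_1 = 0.0, lambda_2 = 10.0
The function is convex.

1


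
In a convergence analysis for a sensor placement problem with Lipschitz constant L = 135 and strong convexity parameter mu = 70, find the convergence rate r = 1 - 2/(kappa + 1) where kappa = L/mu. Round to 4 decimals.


Step 1: Compute the condition number.
kappa = L/mu = 135/70 = 1.9286
Step 2: Compute the convergence rate.
r = 1 - 2/(kappa + 1) = 1 - 2*mu/(L + mu) = (L - mu)/(L + mu) = 65/205 = 0.3171


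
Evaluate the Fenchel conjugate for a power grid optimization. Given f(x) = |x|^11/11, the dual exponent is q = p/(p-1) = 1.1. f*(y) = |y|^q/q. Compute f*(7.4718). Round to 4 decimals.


The conjugate exponent q satisfies 1/p + 1/q = 1.
p = 11, so q = 11/(11 - 1) = 1.1
|y|^q = 7.4718^1.1 = 9.1362
f*(7.4718) = 9.1362 / 1.1 = 8.3057


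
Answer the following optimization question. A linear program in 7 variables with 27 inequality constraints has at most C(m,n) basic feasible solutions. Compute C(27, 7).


Each vertex corresponds to some choice of n active constraints out of m, so the number of vertices is at most C(m, n) = m! / (n!(m-n)!).
m = 27, n = 7
Numerator: 27 * 26 * 25 * 24 * 23 * 22 * 21
Denominator: 7! = 5040
C(27, 7) = 888030


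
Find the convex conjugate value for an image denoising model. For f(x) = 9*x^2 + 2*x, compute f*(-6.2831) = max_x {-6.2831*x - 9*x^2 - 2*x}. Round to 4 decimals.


f*(y) = sup_x {y*x - a*x^2 - b*x} = sup_x {(y-b)*x - a*x^2}
FOC: (y - b) - 2a*x = 0 => x* = (y - b)/(2a)
x* = (-6.2831 - 2)/(2*9) = -0.4602
f*(-6.2831) = (y-b)^2/(4a) = (-6.2831 - 2)^2/(4*9)
= 68.6097/36 = 1.9058


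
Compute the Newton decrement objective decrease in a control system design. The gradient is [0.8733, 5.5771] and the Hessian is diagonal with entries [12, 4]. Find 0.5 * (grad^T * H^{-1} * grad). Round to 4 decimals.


Step 1: H is diagonal, so H^(-1) * g = [0.0728, 1.3943].
Step 2: g^T H^(-1) g = sum_i g_i^2 / H_ii
  = (0.8733)^2/12 + (5.5771)^2/4
  = 0.0636 + 7.776 = 7.8396
Step 3: Objective decrease = 0.5 * g^T H^(-1) g = 3.9198


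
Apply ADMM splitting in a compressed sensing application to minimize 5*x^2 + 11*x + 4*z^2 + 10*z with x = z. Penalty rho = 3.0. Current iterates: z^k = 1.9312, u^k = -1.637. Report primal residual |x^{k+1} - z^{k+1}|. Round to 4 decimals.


ADMM iteration with rho = 3.0, z^k = 1.9312, u^k = -1.637
Step 1: x-update.
Minimize 5*x^2 + 11*x + (3.0/2)*(x - 1.9312 - 1.637)^2
FOC: (2*5 + 3.0)*x = -11 + 3.0*(1.9312 + 1.637)
x^{k+1} = -0.0227
Step 2: z-update.
Minimize 4*z^2 + 10*z + (3.0/2)*(-0.0227 - z - 1.637)^2
FOC: (2*4 + 3.0)*z = -10 + 3.0*(-0.0227 - 1.637)
z^{k+1} = -1.3617
Step 3: u-update.
u^{k+1} = -1.637 - 0.0227 + 1.3617 = -0.298
Step 4: Primal residual = |-0.0227 + 1.3617| = 1.339


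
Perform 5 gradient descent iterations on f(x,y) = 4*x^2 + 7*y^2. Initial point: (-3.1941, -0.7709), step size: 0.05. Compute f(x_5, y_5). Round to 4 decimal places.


Gradient descent on f(x,y) = 4*x^2 + 7*y^2.
Starting point: (-3.1941, -0.7709), alpha = 0.05
Step 1: grad_x = 2*4*-3.1941 = -25.5528, grad_y = 2*7*-0.7709 = -10.7926
  x_1 = -3.1941 - 0.05*-25.5528 = -1.9165
  y_1 = -0.7709 - 0.05*-10.7926 = -0.2313
Step 2: grad_x = 2*4*-1.9165 = -15.3317, grad_y = 2*7*-0.2313 = -3.2378
  x_2 = -1.9165 - 0.05*-15.3317 = -1.1499
  y_2 = -0.2313 - 0.05*-3.2378 = -0.0694
Step 3: grad_x = 2*4*-1.1499 = -9.199, grad_y = 2*7*-0.0694 = -0.9713
  x_3 = -1.1499 - 0.05*-9.199 = -0.6899
  y_3 = -0.0694 - 0.05*-0.9713 = -0.0208
Step 4: grad_x = 2*4*-0.6899 = -5.5194, grad_y = 2*7*-0.0208 = -0.2914
  x_4 = -0.6899 - 0.05*-5.5194 = -0.414
  y_4 = -0.0208 - 0.05*-0.2914 = -0.0062
Step 5: grad_x = 2*4*-0.414 = -3.3116, grad_y = 2*7*-0.0062 = -0.0874
  x_5 = -0.414 - 0.05*-3.3116 = -0.2484
  y_5 = -0.0062 - 0.05*-0.0874 = -0.0019
f(-0.2484, -0.0019) = 4*(-0.2484)^2 + 7*(-0.0019)^2 = 0.2468


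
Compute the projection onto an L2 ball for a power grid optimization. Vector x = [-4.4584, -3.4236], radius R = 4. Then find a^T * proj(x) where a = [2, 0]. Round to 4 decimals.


Step 1: Compute ||x|| (intermediates to 6 decimals).
||x|| = sqrt((-4.4584)^2 + (-3.4236)^2) = 5.621243
Step 2: Project.
Since ||x|| > R, scale = R/||x|| = 4/5.621243 = 0.711586, proj(x) = scale * x
proj(x) = [-3.172535, -2.436186]
Step 3: Dot product.
a^T * proj(x) = 2*(-3.172535) + 0*(-2.436186) = -6.3451


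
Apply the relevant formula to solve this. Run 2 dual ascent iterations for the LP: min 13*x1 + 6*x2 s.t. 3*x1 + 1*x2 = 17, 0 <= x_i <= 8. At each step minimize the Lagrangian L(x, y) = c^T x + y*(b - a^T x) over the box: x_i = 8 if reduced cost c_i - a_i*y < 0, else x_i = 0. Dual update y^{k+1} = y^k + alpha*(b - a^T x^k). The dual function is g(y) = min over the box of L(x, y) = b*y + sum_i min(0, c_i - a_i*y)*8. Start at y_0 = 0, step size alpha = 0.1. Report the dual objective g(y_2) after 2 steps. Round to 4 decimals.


Dual ascent for LP: min 13*x1 + 6*x2, 3*x1 + 1*x2 = 17, 0 <= x_i <= 8
Step 1: y^k = 0.0, reduced costs: (13.0, 6.0)
  x^k = (0.0, 0.0), subgradient = b - a^T x = 17.0
  y^{k+1} = 0.0 + 0.1*17.0 = 1.7
Step 2: y^k = 1.7, reduced costs: (7.9, 4.3)
  x^k = (0.0, 0.0), subgradient = b - a^T x = 17.0
  y^{k+1} = 1.7 + 0.1*17.0 = 3.4
Dual objective at y_2 = 3.4: reduced costs (2.8, 2.6), box minimizer x = (0.0, 0.0)
g(y_2) = b*y + (c1 - a1*y)*x1 + (c2 - a2*y)*x2 = 17*3.4 + 2.8*0.0 + 2.6*0.0 = 57.8 + 0.0 + 0.0 = 57.8


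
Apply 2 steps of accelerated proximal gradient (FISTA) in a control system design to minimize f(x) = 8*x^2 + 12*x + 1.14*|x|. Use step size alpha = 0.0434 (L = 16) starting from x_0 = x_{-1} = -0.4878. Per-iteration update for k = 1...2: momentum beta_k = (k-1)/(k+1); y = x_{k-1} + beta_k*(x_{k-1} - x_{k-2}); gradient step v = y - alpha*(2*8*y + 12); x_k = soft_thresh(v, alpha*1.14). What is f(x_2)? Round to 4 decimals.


FISTA on f(x) = 8*x^2 + 12*x + 1.14*|x|
L = 16, alpha = 0.0434
Iteration 1: beta = 0.0, y = -0.4878 + 0.0*(-0.4878 + 0.4878) = -0.4878
  grad(y) = 4.1952, v = y - alpha*grad = -0.6699
  prox(v) = soft_thresh(-0.6699, 0.0495) = -0.6204
Iteration 2: beta = 0.3333, y = -0.6204 + 0.3333*(-0.6204 + 0.4878) = -0.6646
  grad(y) = 1.3665, v = y - alpha*grad = -0.7239
  prox(v) = soft_thresh(-0.7239, 0.0495) = -0.6744
f(x_2) = 8*(-0.6744)^2 + 12*(-0.6744) + 1.14*|-0.6744| = -3.6855


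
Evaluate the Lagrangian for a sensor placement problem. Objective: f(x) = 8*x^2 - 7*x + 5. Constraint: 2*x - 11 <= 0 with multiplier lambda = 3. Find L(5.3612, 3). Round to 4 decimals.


Step 1: Evaluate f(x).
f(5.3612) = 8*5.3612^2 - 7*5.3612 + 5 = 197.4113
Step 2: Evaluate g(x).
g(5.3612) = 2*5.3612 - 11 = -0.2776
Step 3: Compute Lagrangian.
L = 197.4113 + 3*-0.2776 = 196.5785


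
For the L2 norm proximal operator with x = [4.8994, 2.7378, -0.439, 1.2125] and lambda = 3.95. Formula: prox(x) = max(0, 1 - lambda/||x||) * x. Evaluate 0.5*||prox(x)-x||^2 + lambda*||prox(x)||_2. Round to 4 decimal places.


Step 1: Compute ||x||.
||x|| = 5.7587
Step 2: Compute scaling factor.
scale = max(0, 1 - 3.95/5.7587) = 0.3141
Step 3: prox(x) = [1.5388, 0.8599, -0.1379, 0.3808]
||prox(x)|| = 1.8087
Step 4: Proximal objective.
0.5*||prox-x||^2 = 7.8013
lambda*||prox|| = 7.1444
Total = 14.9456


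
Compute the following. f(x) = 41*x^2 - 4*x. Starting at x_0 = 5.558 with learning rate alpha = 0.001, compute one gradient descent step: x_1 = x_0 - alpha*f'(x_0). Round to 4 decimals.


We compute the gradient at x_0 and apply the update.
f'(x) = 82*x - 4
f'(5.558) = 82*5.558 - 4 = 451.756
x_1 = 5.558 - 0.001*451.756 = 5.1062


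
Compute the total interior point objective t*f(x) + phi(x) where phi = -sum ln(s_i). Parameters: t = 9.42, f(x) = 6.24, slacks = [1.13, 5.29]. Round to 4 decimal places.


Step 1: Compute log-barrier.
ln values: [0.1222, 1.6658]
phi = -(0.1222 + 1.6658) = -1.788
Step 2: Compute augmented objective.
t*f(x) = 9.42*6.24 = 58.7808
Total = 58.7808 - 1.788 = 56.9928


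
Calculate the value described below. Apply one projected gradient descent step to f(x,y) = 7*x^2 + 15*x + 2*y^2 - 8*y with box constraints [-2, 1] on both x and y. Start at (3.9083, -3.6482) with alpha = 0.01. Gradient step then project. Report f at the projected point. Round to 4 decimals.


Step 1: Compute gradient at (3.9083, -3.6482).
grad_x = 2*7*3.9083 + 15 = 69.7162
grad_y = 2*2*-3.6482 - 8 = -22.5928
Step 2: Gradient step.
x_raw = 3.9083 - 0.01*69.7162 = 3.2111
y_raw = -3.6482 - 0.01*-22.5928 = -3.4223
Step 3: Project onto [-2, 1].
x_proj = clip(3.2111) = 1.0
y_proj = clip(-3.4223) = -2.0
Step 4: Evaluate f.
f(1.0, -2.0) = 46.0


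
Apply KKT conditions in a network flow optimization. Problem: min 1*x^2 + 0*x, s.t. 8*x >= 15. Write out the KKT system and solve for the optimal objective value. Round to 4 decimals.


Step 1: Try lambda = 0 (constraint inactive).
x_unc = 0/(2*1) = 0.0
Check: 8*0.0 = 0.0 < 15 -- violated!
Step 2: Constraint must be active: 8*x = 15
x* = 15/8 = 1.875
lambda = (2*1*1.875 + 0)/8 = 0.4688
Step 3: Compute optimal value.
f(x*) = 1*1.875^2 + 0*1.875 = 3.5156


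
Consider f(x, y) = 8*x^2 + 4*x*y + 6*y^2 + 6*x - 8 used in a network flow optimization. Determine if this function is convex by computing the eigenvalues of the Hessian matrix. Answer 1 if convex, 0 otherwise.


The Hessian of f(x,y) = 8*x^2 + 4*x*y + 6*y^2 + 6*x - 8 is:
H = [[16, 4], [4, 12]]
Trace = 16 + 12 = 28
Determinant = 16*12 - (4)^2 = 176
Discriminant = (28)^2 - 4*176 = 80.0
Eigenvalues: lambda_1 = 9.5279, lambda_2 = 18.4721
The function is convex.

1


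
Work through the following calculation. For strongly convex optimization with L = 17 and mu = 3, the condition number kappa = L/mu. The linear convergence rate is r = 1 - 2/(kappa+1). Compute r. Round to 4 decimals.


Step 1: Compute the condition number.
kappa = L/mu = 17/3 = 5.6667
Step 2: Compute the convergence rate.
r = 1 - 2/(kappa + 1) = 1 - 2*mu/(L + mu) = (L - mu)/(L + mu) = 14/20 = 0.7
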